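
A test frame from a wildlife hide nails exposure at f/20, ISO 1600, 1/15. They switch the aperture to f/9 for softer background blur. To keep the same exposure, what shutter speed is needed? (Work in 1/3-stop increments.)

1/80s

Aperture: f/20 → f/18 → f/16 → f/14 → f/13 → f/11 → f/10 → f/9 — 2 1/3 stops wider (brighter).
Need 2 1/3 stops darker from the shutter speed: 1/15 → 1/20 → 1/25 → 1/30 → 1/40 → 1/50 → 1/60 → 1/80.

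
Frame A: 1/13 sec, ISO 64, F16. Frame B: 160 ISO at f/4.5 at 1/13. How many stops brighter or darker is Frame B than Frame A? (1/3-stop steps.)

5 stops brighter

Aperture: f/16 → f/14 → f/13 → f/11 → f/10 → f/9 → f/8 → f/7.1 → f/6.3 → f/5.6 → f/5 → f/4.5 — 3 2/3 stops wider (brighter).
Shutter speed: unchanged.
ISO: 64 → 80 → 100 → 125 → 160 — 1 1/3 stops higher (brighter).
Net: +3 2/3 +1 1/3 = +5 stops.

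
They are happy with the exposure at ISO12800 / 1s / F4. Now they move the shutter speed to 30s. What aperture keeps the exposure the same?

f/22

Shutter speed: 1 → 2 → 4 → 8 → 15 → 30 — 5 stops longer (brighter).
Need 5 stops darker from the aperture: f/4 → f/5.6 → f/8 → f/11 → f/16 → f/22.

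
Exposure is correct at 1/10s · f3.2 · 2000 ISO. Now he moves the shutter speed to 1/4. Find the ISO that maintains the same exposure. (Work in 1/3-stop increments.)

ISO 800

Shutter speed: 1/10 → 1/8 → 1/6 → 1/5 → 1/4 — 1 1/3 stops slower (brighter).
Need 1 1/3 stops darker from the ISO: 2000 → 1600 → 1250 → 1000 → 800.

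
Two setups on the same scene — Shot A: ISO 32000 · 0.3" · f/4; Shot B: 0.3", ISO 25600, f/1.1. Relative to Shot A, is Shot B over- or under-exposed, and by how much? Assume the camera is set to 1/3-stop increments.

3 1/3 stops brighter

Aperture: f/4 → f/3.5 → f/3.2 → f/2.8 → f/2.5 → f/2.2 → f/2 → f/1.8 → f/1.6 → f/1.4 → f/1.2 → f/1.1 — 3 2/3 stops opened up (brighter).
Shutter speed: unchanged.
ISO: 32000 → 25600 — 1/3 stop lower (darker).
Net: +3 2/3 −1/3 = +3 1/3 stops.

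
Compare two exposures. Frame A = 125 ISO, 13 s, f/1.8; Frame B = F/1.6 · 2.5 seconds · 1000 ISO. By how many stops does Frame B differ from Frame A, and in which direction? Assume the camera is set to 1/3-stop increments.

Aperture: f/1.8 → f/1.6 — 1/3 stop wider (brighter).
Shutter speed: 13 → 10 → 8 → 6 → 5 → 4 → 3.2 → 2.5 — 2 1/3 stops shorter (darker).
ISO: 125 → 160 → 200 → 250 → 320 → 400 → 500 → 640 → 800 → 1000 — 3 stops higher (brighter).
Net: +1/3 −2 1/3 +3 = +1 stop.

1 stop brighter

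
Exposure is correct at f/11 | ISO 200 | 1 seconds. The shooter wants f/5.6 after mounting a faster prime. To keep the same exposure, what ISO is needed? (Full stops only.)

Aperture: f/11 → f/8 → f/5.6 — 2 stops opened up (brighter).
Need 2 stops darker from the ISO: 200 → 100 → 50.

ISO 50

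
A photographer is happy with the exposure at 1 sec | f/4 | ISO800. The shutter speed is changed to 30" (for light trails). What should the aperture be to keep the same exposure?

Shutter speed: 1 → 2 → 4 → 8 → 15 → 30 — 5 stops slower (brighter).
Need 5 stops darker from the aperture: f/4 → f/5.6 → f/8 → f/11 → f/16 → f/22.

f/22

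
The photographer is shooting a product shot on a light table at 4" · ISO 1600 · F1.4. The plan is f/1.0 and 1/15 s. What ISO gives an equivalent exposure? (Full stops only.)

ISO 51200

Aperture: f/1.4 → f/1.0 — 1 stop wider (brighter).
Shutter speed: 4 → 2 → 1 → 1/2 → 1/4 → 1/8 → 1/15 — 6 stops faster (darker).
Net change so far: 5 stops darker. Offset with the ISO: 1600 → 3200 → 6400 → 12800 → 25600 → 51200.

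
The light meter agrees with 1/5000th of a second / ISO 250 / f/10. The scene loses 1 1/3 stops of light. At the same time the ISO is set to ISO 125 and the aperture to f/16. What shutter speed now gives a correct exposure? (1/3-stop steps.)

1/400s

Scene light: 1 1/3 stops darker.
ISO: 250 → 200 → 160 → 125 — 1 stop lower (darker).
Aperture: f/10 → f/11 → f/13 → f/14 → f/16 — 1 1/3 stops narrower (darker).
Net so far: 3 2/3 stops darker. Shutter speed: 1/5000 → 1/4000 → 1/3200 → 1/2500 → 1/2000 → 1/1600 → 1/1250 → 1/1000 → 1/800 → 1/640 → 1/500 → 1/400.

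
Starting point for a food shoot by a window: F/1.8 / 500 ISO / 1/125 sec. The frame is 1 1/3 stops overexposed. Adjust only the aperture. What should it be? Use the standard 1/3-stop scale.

Overexposed by 1 1/3 stops → need 1 1/3 stops darker.
Aperture: f/1.8 → f/2 → f/2.2 → f/2.5 → f/2.8.

f/2.8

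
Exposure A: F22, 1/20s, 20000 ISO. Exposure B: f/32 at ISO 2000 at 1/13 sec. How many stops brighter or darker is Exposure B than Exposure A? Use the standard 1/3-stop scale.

3 2/3 stops darker

Aperture: f/22 → f/25 → f/29 → f/32 — 1 stop narrower (darker).
Shutter speed: 1/20 → 1/15 → 1/13 — 2/3 stop slower (brighter).
ISO: 20000 → 16000 → 12800 → 10000 → 8000 → 6400 → 5000 → 4000 → 3200 → 2500 → 2000 — 3 1/3 stops dropped (darker).
Net: −1 +2/3 −3 1/3 = −3 2/3 stops.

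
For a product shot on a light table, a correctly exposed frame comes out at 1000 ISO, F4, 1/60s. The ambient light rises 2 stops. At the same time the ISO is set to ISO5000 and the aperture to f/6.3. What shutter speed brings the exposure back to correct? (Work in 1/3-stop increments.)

Scene light: 2 stops brighter.
ISO: 1000 → 1250 → 1600 → 2000 → 2500 → 3200 → 4000 → 5000 — 2 1/3 stops higher (brighter).
Aperture: f/4 → f/4.5 → f/5 → f/5.6 → f/6.3 — 1 1/3 stops narrower (darker).
Net so far: 3 stops brighter. Shutter speed: 1/60 → 1/80 → 1/100 → 1/125 → 1/160 → 1/200 → 1/250 → 1/320 → 1/400 → 1/500.

1/500s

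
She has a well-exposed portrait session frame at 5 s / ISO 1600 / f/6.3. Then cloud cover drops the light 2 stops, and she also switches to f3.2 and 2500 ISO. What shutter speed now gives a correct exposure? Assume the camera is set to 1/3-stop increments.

3.2 s

Scene light: 2 stops darker.
Aperture: f/6.3 → f/5.6 → f/5 → f/4.5 → f/4 → f/3.5 → f/3.2 — 2 stops wider (brighter).
ISO: 1600 → 2000 → 2500 — 2/3 stop higher (brighter).
Net so far: 2/3 stop brighter. Shutter speed: 5 → 4 → 3.2.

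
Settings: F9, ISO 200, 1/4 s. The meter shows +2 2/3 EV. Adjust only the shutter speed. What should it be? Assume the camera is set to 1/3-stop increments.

1/25s

Overexposed by 2 2/3 stops → need 2 2/3 stops darker.
Shutter speed: 1/4 → 1/5 → 1/6 → 1/8 → 1/10 → 1/13 → 1/15 → 1/20 → 1/25.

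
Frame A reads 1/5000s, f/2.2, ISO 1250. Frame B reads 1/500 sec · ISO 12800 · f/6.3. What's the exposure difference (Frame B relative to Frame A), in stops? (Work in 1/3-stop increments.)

3 2/3 stops brighter

Aperture: f/2.2 → f/2.5 → f/2.8 → f/3.2 → f/3.5 → f/4 → f/4.5 → f/5 → f/5.6 → f/6.3 — 3 stops narrower (darker).
Shutter speed: 1/5000 → 1/4000 → 1/3200 → 1/2500 → 1/2000 → 1/1600 → 1/1250 → 1/1000 → 1/800 → 1/640 → 1/500 — 3 1/3 stops longer (brighter).
ISO: 1250 → 1600 → 2000 → 2500 → 3200 → 4000 → 5000 → 6400 → 8000 → 10000 → 12800 — 3 1/3 stops higher (brighter).
Net: −3 +3 1/3 +3 1/3 = +3 2/3 stops.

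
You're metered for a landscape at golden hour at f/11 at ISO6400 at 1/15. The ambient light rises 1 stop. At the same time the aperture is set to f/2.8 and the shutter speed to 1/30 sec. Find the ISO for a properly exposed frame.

ISO 400

Scene light: 1 stop brighter.
Aperture: f/11 → f/8 → f/5.6 → f/4 → f/2.8 — 4 stops opened up (brighter).
Shutter speed: 1/15 → 1/30 — 1 stop faster (darker).
Net so far: 4 stops brighter. ISO: 6400 → 3200 → 1600 → 800 → 400.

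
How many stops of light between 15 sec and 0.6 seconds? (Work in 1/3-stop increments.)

4 2/3 stops

15 → 13 → 10 → 8 → 6 → 5 → 4 → 3.2 → 2.5 → 2 → 1.6 → 1.3 → 1 → 0.8 → 0.6 — count the steps: 14 third-stops = 4 2/3 stops.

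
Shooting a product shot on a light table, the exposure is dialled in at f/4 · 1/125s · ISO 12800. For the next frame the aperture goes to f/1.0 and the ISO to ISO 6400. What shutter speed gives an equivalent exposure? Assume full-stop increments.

Aperture: f/4 → f/2.8 → f/2 → f/1.4 → f/1.0 — 4 stops larger aperture (brighter).
ISO: 12800 → 6400 — 1 stop dropped (darker).
Net change so far: 3 stops brighter. Offset with the shutter speed: 1/125 → 1/250 → 1/500 → 1/1000.

1/1000s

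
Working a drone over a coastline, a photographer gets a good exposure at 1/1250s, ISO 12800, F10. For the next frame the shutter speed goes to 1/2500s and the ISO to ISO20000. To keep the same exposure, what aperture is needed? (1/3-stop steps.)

Shutter speed: 1/1250 → 1/1600 → 1/2000 → 1/2500 — 1 stop shorter (darker).
ISO: 12800 → 16000 → 20000 — 2/3 stop higher (brighter).
Net change so far: 1/3 stop darker. Offset with the aperture: f/10 → f/9.

f/9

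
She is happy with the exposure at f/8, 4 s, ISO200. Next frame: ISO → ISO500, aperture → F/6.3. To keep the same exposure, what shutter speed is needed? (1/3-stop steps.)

1 s

ISO: 200 → 250 → 320 → 400 → 500 — 1 1/3 stops higher (brighter).
Aperture: f/8 → f/7.1 → f/6.3 — 2/3 stop wider (brighter).
Net change so far: 2 stops brighter. Offset with the shutter speed: 4 → 3.2 → 2.5 → 2 → 1.6 → 1.3 → 1.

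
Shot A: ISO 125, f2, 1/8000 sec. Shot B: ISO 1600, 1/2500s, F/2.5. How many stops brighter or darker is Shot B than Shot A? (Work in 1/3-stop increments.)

4 2/3 stops brighter

Aperture: f/2 → f/2.2 → f/2.5 — 2/3 stop smaller aperture (darker).
Shutter speed: 1/8000 → 1/6400 → 1/5000 → 1/4000 → 1/3200 → 1/2500 — 1 2/3 stops longer (brighter).
ISO: 125 → 160 → 200 → 250 → 320 → 400 → 500 → 640 → 800 → 1000 → 1250 → 1600 — 3 2/3 stops higher (brighter).
Net: −2/3 +1 2/3 +3 2/3 = +4 2/3 stops.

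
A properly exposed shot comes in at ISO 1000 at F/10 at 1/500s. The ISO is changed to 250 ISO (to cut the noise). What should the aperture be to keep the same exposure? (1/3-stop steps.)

f/5

ISO: 1000 → 800 → 640 → 500 → 400 → 320 → 250 — 2 stops dropped (darker).
Need 2 stops brighter from the aperture: f/10 → f/9 → f/8 → f/7.1 → f/6.3 → f/5.6 → f/5.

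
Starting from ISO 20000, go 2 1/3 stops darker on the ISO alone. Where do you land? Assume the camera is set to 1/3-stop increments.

ISO 4000

ISO: 20000 → 16000 → 12800 → 10000 → 8000 → 6400 → 5000 → 4000 — 2 1/3 stops dropped (darker).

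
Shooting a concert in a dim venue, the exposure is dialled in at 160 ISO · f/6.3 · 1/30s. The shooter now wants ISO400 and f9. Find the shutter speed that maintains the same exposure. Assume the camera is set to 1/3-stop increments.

ISO: 160 → 200 → 250 → 320 → 400 — 1 1/3 stops higher (brighter).
Aperture: f/6.3 → f/7.1 → f/8 → f/9 — 1 stop smaller aperture (darker).
Net change so far: 1/3 stop brighter. Offset with the shutter speed: 1/30 → 1/40.

1/40s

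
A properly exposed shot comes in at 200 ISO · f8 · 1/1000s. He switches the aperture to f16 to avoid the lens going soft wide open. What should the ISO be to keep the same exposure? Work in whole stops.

Aperture: f/8 → f/11 → f/16 — 2 stops smaller aperture (darker).
Need 2 stops brighter from the ISO: 200 → 400 → 800.

ISO 800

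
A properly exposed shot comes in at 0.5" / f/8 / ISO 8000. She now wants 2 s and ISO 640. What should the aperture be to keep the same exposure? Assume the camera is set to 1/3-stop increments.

f/4.5

Shutter speed: 0.5 → 0.6 → 0.8 → 1 → 1.3 → 1.6 → 2 — 2 stops longer (brighter).
ISO: 8000 → 6400 → 5000 → 4000 → 3200 → 2500 → 2000 → 1600 → 1250 → 1000 → 800 → 640 — 3 2/3 stops dropped (darker).
Net change so far: 1 2/3 stops darker. Offset with the aperture: f/8 → f/7.1 → f/6.3 → f/5.6 → f/5 → f/4.5.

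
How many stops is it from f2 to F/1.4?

f/2 → f/1.4 — count the steps: 1 stop.

1 stop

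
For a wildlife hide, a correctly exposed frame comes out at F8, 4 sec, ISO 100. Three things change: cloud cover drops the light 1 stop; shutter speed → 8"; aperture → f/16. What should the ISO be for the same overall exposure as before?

ISO 400

Scene light: 1 stop darker.
Shutter speed: 4 → 8 — 1 stop longer (brighter).
Aperture: f/8 → f/11 → f/16 — 2 stops narrower (darker).
Net so far: 2 stops darker. ISO: 100 → 200 → 400.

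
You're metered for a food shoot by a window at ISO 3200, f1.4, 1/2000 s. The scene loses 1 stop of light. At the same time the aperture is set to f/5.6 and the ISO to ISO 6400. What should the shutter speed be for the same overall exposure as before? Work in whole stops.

1/125s

Scene light: 1 stop darker.
Aperture: f/1.4 → f/2 → f/2.8 → f/4 → f/5.6 — 4 stops smaller aperture (darker).
ISO: 3200 → 6400 — 1 stop higher (brighter).
Net so far: 4 stops darker. Shutter speed: 1/2000 → 1/1000 → 1/500 → 1/250 → 1/125.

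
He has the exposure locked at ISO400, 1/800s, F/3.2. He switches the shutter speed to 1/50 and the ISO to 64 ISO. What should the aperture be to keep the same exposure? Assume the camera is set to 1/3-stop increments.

Shutter speed: 1/800 → 1/640 → 1/500 → 1/400 → 1/320 → 1/250 → 1/200 → 1/160 → 1/125 → 1/100 → 1/80 → 1/60 → 1/50 — 4 stops longer (brighter).
ISO: 400 → 320 → 250 → 200 → 160 → 125 → 100 → 80 → 64 — 2 2/3 stops lower (darker).
Net change so far: 1 1/3 stops brighter. Offset with the aperture: f/3.2 → f/3.5 → f/4 → f/4.5 → f/5.

f/5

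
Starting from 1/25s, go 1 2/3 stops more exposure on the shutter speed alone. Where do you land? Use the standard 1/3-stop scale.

1/8s

Shutter speed: 1/25 → 1/20 → 1/15 → 1/13 → 1/10 → 1/8 — 1 2/3 stops slower (brighter).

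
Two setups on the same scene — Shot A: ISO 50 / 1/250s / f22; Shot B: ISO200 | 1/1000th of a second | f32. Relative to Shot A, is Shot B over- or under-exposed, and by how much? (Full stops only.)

Aperture: f/22 → f/32 — 1 stop smaller aperture (darker).
Shutter speed: 1/250 → 1/500 → 1/1000 — 2 stops faster (darker).
ISO: 50 → 100 → 200 — 2 stops higher (brighter).
Net: −1 −2 +2 = −1 stop.

1 stop darker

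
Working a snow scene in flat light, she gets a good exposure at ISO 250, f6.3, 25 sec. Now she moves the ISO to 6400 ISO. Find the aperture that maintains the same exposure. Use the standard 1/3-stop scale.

f/32

ISO: 250 → 320 → 400 → 500 → 640 → 800 → 1000 → 1250 → 1600 → 2000 → 2500 → 3200 → 4000 → 5000 → 6400 — 4 2/3 stops raised (brighter).
Need 4 2/3 stops darker from the aperture: f/6.3 → f/7.1 → f/8 → f/9 → f/10 → f/11 → f/13 → f/14 → f/16 → f/18 → f/20 → f/22 → f/25 → f/29 → f/32.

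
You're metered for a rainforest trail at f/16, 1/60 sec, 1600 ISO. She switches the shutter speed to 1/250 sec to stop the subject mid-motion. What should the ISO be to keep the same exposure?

Shutter speed: 1/60 → 1/125 → 1/250 — 2 stops shorter (darker).
Need 2 stops brighter from the ISO: 1600 → 3200 → 6400.

ISO 6400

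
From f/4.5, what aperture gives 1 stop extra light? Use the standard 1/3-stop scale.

Aperture: f/4.5 → f/4 → f/3.5 → f/3.2 — 1 stop wider (brighter).

f/3.2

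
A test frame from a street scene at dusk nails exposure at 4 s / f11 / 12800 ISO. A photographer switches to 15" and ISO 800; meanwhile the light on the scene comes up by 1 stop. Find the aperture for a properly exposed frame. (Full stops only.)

Scene light: 1 stop brighter.
Shutter speed: 4 → 8 → 15 — 2 stops longer (brighter).
ISO: 12800 → 6400 → 3200 → 1600 → 800 — 4 stops dropped (darker).
Net so far: 1 stop darker. Aperture: f/11 → f/8.

f/8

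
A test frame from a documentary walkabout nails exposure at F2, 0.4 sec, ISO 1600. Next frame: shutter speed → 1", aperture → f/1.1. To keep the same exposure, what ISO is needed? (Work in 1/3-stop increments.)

ISO 200

Shutter speed: 0.4 → 0.5 → 0.6 → 0.8 → 1 — 1 1/3 stops slower (brighter).
Aperture: f/2 → f/1.8 → f/1.6 → f/1.4 → f/1.2 → f/1.1 — 1 2/3 stops wider (brighter).
Net change so far: 3 stops brighter. Offset with the ISO: 1600 → 1250 → 1000 → 800 → 640 → 500 → 400 → 320 → 250 → 200.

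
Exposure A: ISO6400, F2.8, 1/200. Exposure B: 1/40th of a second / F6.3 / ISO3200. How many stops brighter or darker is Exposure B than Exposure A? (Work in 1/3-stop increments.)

Aperture: f/2.8 → f/3.2 → f/3.5 → f/4 → f/4.5 → f/5 → f/5.6 → f/6.3 — 2 1/3 stops smaller aperture (darker).
Shutter speed: 1/200 → 1/160 → 1/125 → 1/100 → 1/80 → 1/60 → 1/50 → 1/40 — 2 1/3 stops longer (brighter).
ISO: 6400 → 5000 → 4000 → 3200 — 1 stop dropped (darker).
Net: −2 1/3 +2 1/3 −1 = −1 stop.

1 stop darker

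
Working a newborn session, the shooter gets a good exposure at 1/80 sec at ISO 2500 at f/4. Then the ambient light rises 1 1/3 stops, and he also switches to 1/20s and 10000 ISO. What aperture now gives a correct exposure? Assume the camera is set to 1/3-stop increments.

f/25

Scene light: 1 1/3 stops brighter.
Shutter speed: 1/80 → 1/60 → 1/50 → 1/40 → 1/30 → 1/25 → 1/20 — 2 stops longer (brighter).
ISO: 2500 → 3200 → 4000 → 5000 → 6400 → 8000 → 10000 — 2 stops higher (brighter).
Net so far: 5 1/3 stops brighter. Aperture: f/4 → f/4.5 → f/5 → f/5.6 → f/6.3 → f/7.1 → f/8 → f/9 → f/10 → f/11 → f/13 → f/14 → f/16 → f/18 → f/20 → f/22 → f/25.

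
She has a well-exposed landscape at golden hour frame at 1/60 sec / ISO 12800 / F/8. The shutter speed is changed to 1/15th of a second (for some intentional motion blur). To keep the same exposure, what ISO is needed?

ISO 3200

Shutter speed: 1/60 → 1/30 → 1/15 — 2 stops slower (brighter).
Need 2 stops darker from the ISO: 12800 → 6400 → 3200.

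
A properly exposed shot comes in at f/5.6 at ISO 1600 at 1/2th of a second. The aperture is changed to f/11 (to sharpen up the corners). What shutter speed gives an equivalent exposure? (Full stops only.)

2 s

Aperture: f/5.6 → f/8 → f/11 — 2 stops stopped down (darker).
Need 2 stops brighter from the shutter speed: 1/2 → 1 → 2.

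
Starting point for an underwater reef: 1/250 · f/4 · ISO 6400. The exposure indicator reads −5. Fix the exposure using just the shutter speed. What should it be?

Underexposed by 5 stops → need 5 stops brighter.
Shutter speed: 1/250 → 1/125 → 1/60 → 1/30 → 1/15 → 1/8.

1/8s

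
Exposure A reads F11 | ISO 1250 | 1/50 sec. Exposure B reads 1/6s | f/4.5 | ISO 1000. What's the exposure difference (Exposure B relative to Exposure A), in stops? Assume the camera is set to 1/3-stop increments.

5 1/3 stops brighter

Aperture: f/11 → f/10 → f/9 → f/8 → f/7.1 → f/6.3 → f/5.6 → f/5 → f/4.5 — 2 2/3 stops larger aperture (brighter).
Shutter speed: 1/50 → 1/40 → 1/30 → 1/25 → 1/20 → 1/15 → 1/13 → 1/10 → 1/8 → 1/6 — 3 stops longer (brighter).
ISO: 1250 → 1000 — 1/3 stop dropped (darker).
Net: +2 2/3 +3 −1/3 = +5 1/3 stops.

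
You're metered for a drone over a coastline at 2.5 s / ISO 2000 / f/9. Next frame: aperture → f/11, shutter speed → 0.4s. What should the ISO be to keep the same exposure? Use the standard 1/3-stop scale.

ISO 20000

Aperture: f/9 → f/10 → f/11 — 2/3 stop smaller aperture (darker).
Shutter speed: 2.5 → 2 → 1.6 → 1.3 → 1 → 0.8 → 0.6 → 0.5 → 0.4 — 2 2/3 stops shorter (darker).
Net change so far: 3 1/3 stops darker. Offset with the ISO: 2000 → 2500 → 3200 → 4000 → 5000 → 6400 → 8000 → 10000 → 12800 → 16000 → 20000.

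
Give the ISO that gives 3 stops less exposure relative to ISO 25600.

ISO 3200

ISO: 25600 → 12800 → 6400 → 3200 — 3 stops dropped (darker).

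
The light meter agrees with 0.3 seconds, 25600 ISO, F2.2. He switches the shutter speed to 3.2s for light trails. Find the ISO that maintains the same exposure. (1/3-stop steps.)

ISO 2500

Shutter speed: 0.3 → 0.4 → 0.5 → 0.6 → 0.8 → 1 → 1.3 → 1.6 → 2 → 2.5 → 3.2 — 3 1/3 stops slower (brighter).
Need 3 1/3 stops darker from the ISO: 25600 → 20000 → 16000 → 12800 → 10000 → 8000 → 6400 → 5000 → 4000 → 3200 → 2500.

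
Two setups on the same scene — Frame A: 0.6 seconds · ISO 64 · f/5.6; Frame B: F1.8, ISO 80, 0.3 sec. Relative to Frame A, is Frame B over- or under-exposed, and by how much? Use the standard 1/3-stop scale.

Aperture: f/5.6 → f/5 → f/4.5 → f/4 → f/3.5 → f/3.2 → f/2.8 → f/2.5 → f/2.2 → f/2 → f/1.8 — 3 1/3 stops larger aperture (brighter).
Shutter speed: 0.6 → 0.5 → 0.4 → 0.3 — 1 stop shorter (darker).
ISO: 64 → 80 — 1/3 stop raised (brighter).
Net: +3 1/3 −1 +1/3 = +2 2/3 stops.

2 2/3 stops brighter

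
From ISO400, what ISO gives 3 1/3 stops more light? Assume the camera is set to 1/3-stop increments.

ISO 4000

ISO: 400 → 500 → 640 → 800 → 1000 → 1250 → 1600 → 2000 → 2500 → 3200 → 4000 — 3 1/3 stops higher (brighter).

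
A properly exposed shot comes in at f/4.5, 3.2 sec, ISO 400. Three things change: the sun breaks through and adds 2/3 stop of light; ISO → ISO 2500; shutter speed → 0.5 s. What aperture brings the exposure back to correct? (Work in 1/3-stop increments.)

f/5.6

Scene light: 2/3 stop brighter.
ISO: 400 → 500 → 640 → 800 → 1000 → 1250 → 1600 → 2000 → 2500 — 2 2/3 stops higher (brighter).
Shutter speed: 3.2 → 2.5 → 2 → 1.6 → 1.3 → 1 → 0.8 → 0.6 → 0.5 — 2 2/3 stops shorter (darker).
Net so far: 2/3 stop brighter. Aperture: f/4.5 → f/5 → f/5.6.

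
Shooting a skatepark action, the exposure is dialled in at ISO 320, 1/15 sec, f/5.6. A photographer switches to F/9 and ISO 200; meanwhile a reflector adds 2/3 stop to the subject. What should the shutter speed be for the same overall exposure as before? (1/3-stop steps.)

1/6s

Scene light: 2/3 stop brighter.
Aperture: f/5.6 → f/6.3 → f/7.1 → f/8 → f/9 — 1 1/3 stops narrower (darker).
ISO: 320 → 250 → 200 — 2/3 stop lower (darker).
Net so far: 1 1/3 stops darker. Shutter speed: 1/15 → 1/13 → 1/10 → 1/8 → 1/6.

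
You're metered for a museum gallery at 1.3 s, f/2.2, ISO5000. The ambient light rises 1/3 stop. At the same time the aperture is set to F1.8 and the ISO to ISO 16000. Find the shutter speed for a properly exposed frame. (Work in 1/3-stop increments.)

1/5s

Scene light: 1/3 stop brighter.
Aperture: f/2.2 → f/2 → f/1.8 — 2/3 stop wider (brighter).
ISO: 5000 → 6400 → 8000 → 10000 → 12800 → 16000 — 1 2/3 stops higher (brighter).
Net so far: 2 2/3 stops brighter. Shutter speed: 1.3 → 1 → 0.8 → 0.6 → 0.5 → 0.4 → 0.3 → 1/4 → 1/5.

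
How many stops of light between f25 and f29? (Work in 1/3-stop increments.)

f/25 → f/29 — count the steps: 1 third-stops = 1/3 stop.

1/3 stop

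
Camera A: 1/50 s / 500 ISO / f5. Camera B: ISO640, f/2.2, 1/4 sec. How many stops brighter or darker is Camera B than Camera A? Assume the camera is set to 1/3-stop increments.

6 1/3 stops brighter

Aperture: f/5 → f/4.5 → f/4 → f/3.5 → f/3.2 → f/2.8 → f/2.5 → f/2.2 — 2 1/3 stops wider (brighter).
Shutter speed: 1/50 → 1/40 → 1/30 → 1/25 → 1/20 → 1/15 → 1/13 → 1/10 → 1/8 → 1/6 → 1/5 → 1/4 — 3 2/3 stops longer (brighter).
ISO: 500 → 640 — 1/3 stop raised (brighter).
Net: +2 1/3 +3 2/3 +1/3 = +6 1/3 stops.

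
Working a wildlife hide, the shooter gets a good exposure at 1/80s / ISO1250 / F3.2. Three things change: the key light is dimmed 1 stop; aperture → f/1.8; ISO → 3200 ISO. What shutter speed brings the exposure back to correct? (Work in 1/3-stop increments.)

1/320s

Scene light: 1 stop darker.
Aperture: f/3.2 → f/2.8 → f/2.5 → f/2.2 → f/2 → f/1.8 — 1 2/3 stops wider (brighter).
ISO: 1250 → 1600 → 2000 → 2500 → 3200 — 1 1/3 stops higher (brighter).
Net so far: 2 stops brighter. Shutter speed: 1/80 → 1/100 → 1/125 → 1/160 → 1/200 → 1/250 → 1/320.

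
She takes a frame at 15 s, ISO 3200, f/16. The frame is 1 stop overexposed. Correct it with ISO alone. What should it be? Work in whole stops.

ISO 1600

Overexposed by 1 stop → need 1 stop darker.
ISO: 3200 → 1600.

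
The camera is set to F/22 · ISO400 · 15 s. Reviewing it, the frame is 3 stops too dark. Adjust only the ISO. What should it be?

ISO 3200

Underexposed by 3 stops → need 3 stops brighter.
ISO: 400 → 800 → 1600 → 3200.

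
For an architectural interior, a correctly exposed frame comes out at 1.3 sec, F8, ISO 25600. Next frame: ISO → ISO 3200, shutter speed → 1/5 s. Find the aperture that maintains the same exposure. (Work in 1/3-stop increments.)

f/1.1

ISO: 25600 → 20000 → 16000 → 12800 → 10000 → 8000 → 6400 → 5000 → 4000 → 3200 — 3 stops lower (darker).
Shutter speed: 1.3 → 1 → 0.8 → 0.6 → 0.5 → 0.4 → 0.3 → 1/4 → 1/5 — 2 2/3 stops faster (darker).
Net change so far: 5 2/3 stops darker. Offset with the aperture: f/8 → f/7.1 → f/6.3 → f/5.6 → f/5 → f/4.5 → f/4 → f/3.5 → f/3.2 → f/2.8 → f/2.5 → f/2.2 → f/2 → f/1.8 → f/1.6 → f/1.4 → f/1.2 → f/1.1.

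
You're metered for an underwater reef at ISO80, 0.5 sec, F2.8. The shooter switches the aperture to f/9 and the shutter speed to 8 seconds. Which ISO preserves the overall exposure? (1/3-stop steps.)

ISO 50

Aperture: f/2.8 → f/3.2 → f/3.5 → f/4 → f/4.5 → f/5 → f/5.6 → f/6.3 → f/7.1 → f/8 → f/9 — 3 1/3 stops smaller aperture (darker).
Shutter speed: 0.5 → 0.6 → 0.8 → 1 → 1.3 → 1.6 → 2 → 2.5 → 3.2 → 4 → 5 → 6 → 8 — 4 stops slower (brighter).
Net change so far: 2/3 stop brighter. Offset with the ISO: 80 → 64 → 50.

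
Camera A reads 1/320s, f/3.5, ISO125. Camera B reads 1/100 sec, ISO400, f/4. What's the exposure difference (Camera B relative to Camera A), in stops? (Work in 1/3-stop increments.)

3 stops brighter

Aperture: f/3.5 → f/4 — 1/3 stop narrower (darker).
Shutter speed: 1/320 → 1/250 → 1/200 → 1/160 → 1/125 → 1/100 — 1 2/3 stops slower (brighter).
ISO: 125 → 160 → 200 → 250 → 320 → 400 — 1 2/3 stops raised (brighter).
Net: −1/3 +1 2/3 +1 2/3 = +3 stops.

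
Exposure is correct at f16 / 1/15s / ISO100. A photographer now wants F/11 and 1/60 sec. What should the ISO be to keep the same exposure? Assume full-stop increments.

Aperture: f/16 → f/11 — 1 stop larger aperture (brighter).
Shutter speed: 1/15 → 1/30 → 1/60 — 2 stops faster (darker).
Net change so far: 1 stop darker. Offset with the ISO: 100 → 200.

ISO 200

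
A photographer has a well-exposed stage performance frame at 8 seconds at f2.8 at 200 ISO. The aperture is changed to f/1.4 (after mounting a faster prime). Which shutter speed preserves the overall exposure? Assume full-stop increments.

2 s

Aperture: f/2.8 → f/2 → f/1.4 — 2 stops opened up (brighter).
Need 2 stops darker from the shutter speed: 8 → 4 → 2.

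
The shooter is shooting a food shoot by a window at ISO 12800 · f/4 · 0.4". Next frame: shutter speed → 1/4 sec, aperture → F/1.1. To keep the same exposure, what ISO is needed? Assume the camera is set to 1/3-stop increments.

Shutter speed: 0.4 → 0.3 → 1/4 — 2/3 stop faster (darker).
Aperture: f/4 → f/3.5 → f/3.2 → f/2.8 → f/2.5 → f/2.2 → f/2 → f/1.8 → f/1.6 → f/1.4 → f/1.2 → f/1.1 — 3 2/3 stops opened up (brighter).
Net change so far: 3 stops brighter. Offset with the ISO: 12800 → 10000 → 8000 → 6400 → 5000 → 4000 → 3200 → 2500 → 2000 → 1600.

ISO 1600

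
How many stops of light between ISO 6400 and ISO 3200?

1 stop

6400 → 3200 — count the steps: 1 stop.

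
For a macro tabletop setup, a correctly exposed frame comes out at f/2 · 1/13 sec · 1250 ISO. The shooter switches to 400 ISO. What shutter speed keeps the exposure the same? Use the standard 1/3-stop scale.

ISO: 1250 → 1000 → 800 → 640 → 500 → 400 — 1 2/3 stops lower (darker).
Need 1 2/3 stops brighter from the shutter speed: 1/13 → 1/10 → 1/8 → 1/6 → 1/5 → 1/4.

1/4s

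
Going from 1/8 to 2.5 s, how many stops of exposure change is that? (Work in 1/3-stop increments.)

4 1/3 stops

1/8 → 1/6 → 1/5 → 1/4 → 0.3 → 0.4 → 0.5 → 0.6 → 0.8 → 1 → 1.3 → 1.6 → 2 → 2.5 — count the steps: 13 third-stops = 4 1/3 stops.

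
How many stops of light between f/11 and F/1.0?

7 stops

f/11 → f/8 → f/5.6 → f/4 → f/2.8 → f/2 → f/1.4 → f/1.0 — count the steps: 7 stops.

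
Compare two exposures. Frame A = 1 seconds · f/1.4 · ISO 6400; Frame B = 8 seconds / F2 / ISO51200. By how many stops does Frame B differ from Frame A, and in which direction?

Aperture: f/1.4 → f/2 — 1 stop smaller aperture (darker).
Shutter speed: 1 → 2 → 4 → 8 — 3 stops longer (brighter).
ISO: 6400 → 12800 → 25600 → 51200 — 3 stops raised (brighter).
Net: −1 +3 +3 = +5 stops.

5 stops brighter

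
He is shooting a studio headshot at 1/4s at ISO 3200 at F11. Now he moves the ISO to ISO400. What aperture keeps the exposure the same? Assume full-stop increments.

f/4

ISO: 3200 → 1600 → 800 → 400 — 3 stops lower (darker).
Need 3 stops brighter from the aperture: f/11 → f/8 → f/5.6 → f/4.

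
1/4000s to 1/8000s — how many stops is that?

1 stop

1/4000 → 1/8000 — count the steps: 1 stop.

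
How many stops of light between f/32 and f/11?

3 stops

f/32 → f/22 → f/16 → f/11 — count the steps: 3 stops.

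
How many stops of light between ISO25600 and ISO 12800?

25600 → 12800 — count the steps: 1 stop.

1 stop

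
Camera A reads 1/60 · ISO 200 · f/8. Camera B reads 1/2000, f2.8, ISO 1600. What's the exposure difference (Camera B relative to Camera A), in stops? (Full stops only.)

Aperture: f/8 → f/5.6 → f/4 → f/2.8 — 3 stops opened up (brighter).
Shutter speed: 1/60 → 1/125 → 1/250 → 1/500 → 1/1000 → 1/2000 — 5 stops shorter (darker).
ISO: 200 → 400 → 800 → 1600 — 3 stops higher (brighter).
Net: +3 −5 +3 = +1 stop.

1 stop brighter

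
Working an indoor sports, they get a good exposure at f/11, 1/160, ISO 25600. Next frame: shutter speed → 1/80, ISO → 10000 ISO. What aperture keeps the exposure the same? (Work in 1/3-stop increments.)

Shutter speed: 1/160 → 1/125 → 1/100 → 1/80 — 1 stop longer (brighter).
ISO: 25600 → 20000 → 16000 → 12800 → 10000 — 1 1/3 stops lower (darker).
Net change so far: 1/3 stop darker. Offset with the aperture: f/11 → f/10.

f/10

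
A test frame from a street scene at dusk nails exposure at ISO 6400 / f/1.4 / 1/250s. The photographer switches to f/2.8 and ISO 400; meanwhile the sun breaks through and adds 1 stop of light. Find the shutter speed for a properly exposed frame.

Scene light: 1 stop brighter.
Aperture: f/1.4 → f/2 → f/2.8 — 2 stops stopped down (darker).
ISO: 6400 → 3200 → 1600 → 800 → 400 — 4 stops dropped (darker).
Net so far: 5 stops darker. Shutter speed: 1/250 → 1/125 → 1/60 → 1/30 → 1/15 → 1/8.

1/8s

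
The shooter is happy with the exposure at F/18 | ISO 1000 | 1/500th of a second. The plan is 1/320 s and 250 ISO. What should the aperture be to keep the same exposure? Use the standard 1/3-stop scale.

f/11

Shutter speed: 1/500 → 1/400 → 1/320 — 2/3 stop slower (brighter).
ISO: 1000 → 800 → 640 → 500 → 400 → 320 → 250 — 2 stops dropped (darker).
Net change so far: 1 1/3 stops darker. Offset with the aperture: f/18 → f/16 → f/14 → f/13 → f/11.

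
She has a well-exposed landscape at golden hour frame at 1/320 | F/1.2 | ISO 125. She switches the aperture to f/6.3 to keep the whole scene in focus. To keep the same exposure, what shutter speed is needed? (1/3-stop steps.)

1/13s

Aperture: f/1.2 → f/1.4 → f/1.6 → f/1.8 → f/2 → f/2.2 → f/2.5 → f/2.8 → f/3.2 → f/3.5 → f/4 → f/4.5 → f/5 → f/5.6 → f/6.3 — 4 2/3 stops smaller aperture (darker).
Need 4 2/3 stops brighter from the shutter speed: 1/320 → 1/250 → 1/200 → 1/160 → 1/125 → 1/100 → 1/80 → 1/60 → 1/50 → 1/40 → 1/30 → 1/25 → 1/20 → 1/15 → 1/13.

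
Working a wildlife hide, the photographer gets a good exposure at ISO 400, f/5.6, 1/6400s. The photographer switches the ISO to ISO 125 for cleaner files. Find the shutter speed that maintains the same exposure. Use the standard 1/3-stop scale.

ISO: 400 → 320 → 250 → 200 → 160 → 125 — 1 2/3 stops dropped (darker).
Need 1 2/3 stops brighter from the shutter speed: 1/6400 → 1/5000 → 1/4000 → 1/3200 → 1/2500 → 1/2000.

1/2000s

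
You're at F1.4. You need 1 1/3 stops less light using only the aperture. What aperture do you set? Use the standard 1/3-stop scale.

Aperture: f/1.4 → f/1.6 → f/1.8 → f/2 → f/2.2 — 1 1/3 stops narrower (darker).

f/2.2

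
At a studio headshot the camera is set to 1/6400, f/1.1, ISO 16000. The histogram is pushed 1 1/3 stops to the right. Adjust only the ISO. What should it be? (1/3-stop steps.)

Overexposed by 1 1/3 stops → need 1 1/3 stops darker.
ISO: 16000 → 12800 → 10000 → 8000 → 6400.

ISO 6400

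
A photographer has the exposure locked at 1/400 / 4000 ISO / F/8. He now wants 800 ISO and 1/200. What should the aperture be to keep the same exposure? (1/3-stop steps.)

ISO: 4000 → 3200 → 2500 → 2000 → 1600 → 1250 → 1000 → 800 — 2 1/3 stops dropped (darker).
Shutter speed: 1/400 → 1/320 → 1/250 → 1/200 — 1 stop slower (brighter).
Net change so far: 1 1/3 stops darker. Offset with the aperture: f/8 → f/7.1 → f/6.3 → f/5.6 → f/5.

f/5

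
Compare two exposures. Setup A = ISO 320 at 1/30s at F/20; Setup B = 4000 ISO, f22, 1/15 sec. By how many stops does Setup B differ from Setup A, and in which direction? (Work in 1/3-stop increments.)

Aperture: f/20 → f/22 — 1/3 stop narrower (darker).
Shutter speed: 1/30 → 1/25 → 1/20 → 1/15 — 1 stop longer (brighter).
ISO: 320 → 400 → 500 → 640 → 800 → 1000 → 1250 → 1600 → 2000 → 2500 → 3200 → 4000 — 3 2/3 stops higher (brighter).
Net: −1/3 +1 +3 2/3 = +4 1/3 stops.

4 1/3 stops brighter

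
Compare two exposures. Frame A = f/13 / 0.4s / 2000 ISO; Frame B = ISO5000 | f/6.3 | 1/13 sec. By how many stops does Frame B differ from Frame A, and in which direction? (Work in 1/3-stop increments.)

Aperture: f/13 → f/11 → f/10 → f/9 → f/8 → f/7.1 → f/6.3 — 2 stops opened up (brighter).
Shutter speed: 0.4 → 0.3 → 1/4 → 1/5 → 1/6 → 1/8 → 1/10 → 1/13 — 2 1/3 stops shorter (darker).
ISO: 2000 → 2500 → 3200 → 4000 → 5000 — 1 1/3 stops higher (brighter).
Net: +2 −2 1/3 +1 1/3 = +1 stop.

1 stop brighter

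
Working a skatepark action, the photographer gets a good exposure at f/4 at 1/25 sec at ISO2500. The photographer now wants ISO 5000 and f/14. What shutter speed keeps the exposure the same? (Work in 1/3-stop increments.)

1/4s

ISO: 2500 → 3200 → 4000 → 5000 — 1 stop higher (brighter).
Aperture: f/4 → f/4.5 → f/5 → f/5.6 → f/6.3 → f/7.1 → f/8 → f/9 → f/10 → f/11 → f/13 → f/14 — 3 2/3 stops stopped down (darker).
Net change so far: 2 2/3 stops darker. Offset with the shutter speed: 1/25 → 1/20 → 1/15 → 1/13 → 1/10 → 1/8 → 1/6 → 1/5 → 1/4.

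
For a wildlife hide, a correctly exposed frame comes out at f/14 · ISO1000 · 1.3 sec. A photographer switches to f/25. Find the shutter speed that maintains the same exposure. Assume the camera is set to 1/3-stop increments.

Aperture: f/14 → f/16 → f/18 → f/20 → f/22 → f/25 — 1 2/3 stops narrower (darker).
Need 1 2/3 stops brighter from the shutter speed: 1.3 → 1.6 → 2 → 2.5 → 3.2 → 4.

4 s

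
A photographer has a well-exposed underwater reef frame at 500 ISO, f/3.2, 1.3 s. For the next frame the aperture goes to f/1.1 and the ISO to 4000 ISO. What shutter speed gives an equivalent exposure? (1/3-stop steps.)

1/50s

Aperture: f/3.2 → f/2.8 → f/2.5 → f/2.2 → f/2 → f/1.8 → f/1.6 → f/1.4 → f/1.2 → f/1.1 — 3 stops larger aperture (brighter).
ISO: 500 → 640 → 800 → 1000 → 1250 → 1600 → 2000 → 2500 → 3200 → 4000 — 3 stops higher (brighter).
Net change so far: 6 stops brighter. Offset with the shutter speed: 1.3 → 1 → 0.8 → 0.6 → 0.5 → 0.4 → 0.3 → 1/4 → 1/5 → 1/6 → 1/8 → 1/10 → 1/13 → 1/15 → 1/20 → 1/25 → 1/30 → 1/40 → 1/50.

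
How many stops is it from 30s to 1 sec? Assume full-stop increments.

30 → 15 → 8 → 4 → 2 → 1 — count the steps: 5 stops.

5 stops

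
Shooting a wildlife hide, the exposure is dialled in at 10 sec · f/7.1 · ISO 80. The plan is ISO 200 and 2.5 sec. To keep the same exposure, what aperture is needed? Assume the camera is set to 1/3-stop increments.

ISO: 80 → 100 → 125 → 160 → 200 — 1 1/3 stops raised (brighter).
Shutter speed: 10 → 8 → 6 → 5 → 4 → 3.2 → 2.5 — 2 stops shorter (darker).
Net change so far: 2/3 stop darker. Offset with the aperture: f/7.1 → f/6.3 → f/5.6.

f/5.6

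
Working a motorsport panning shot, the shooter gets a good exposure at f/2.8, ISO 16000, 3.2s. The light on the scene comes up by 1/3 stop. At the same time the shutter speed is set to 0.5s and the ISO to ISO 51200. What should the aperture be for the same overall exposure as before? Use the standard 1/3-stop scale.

Scene light: 1/3 stop brighter.
Shutter speed: 3.2 → 2.5 → 2 → 1.6 → 1.3 → 1 → 0.8 → 0.6 → 0.5 — 2 2/3 stops shorter (darker).
ISO: 16000 → 20000 → 25600 → 32000 → 40000 → 51200 — 1 2/3 stops higher (brighter).
Net so far: 2/3 stop darker. Aperture: f/2.8 → f/2.5 → f/2.2.

f/2.2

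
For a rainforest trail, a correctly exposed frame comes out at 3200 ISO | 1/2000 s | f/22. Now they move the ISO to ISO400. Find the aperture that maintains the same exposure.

f/8

ISO: 3200 → 1600 → 800 → 400 — 3 stops lower (darker).
Need 3 stops brighter from the aperture: f/22 → f/16 → f/11 → f/8.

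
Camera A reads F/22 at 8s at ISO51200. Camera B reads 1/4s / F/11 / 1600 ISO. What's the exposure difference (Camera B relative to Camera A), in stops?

8 stops darker

Aperture: f/22 → f/16 → f/11 — 2 stops larger aperture (brighter).
Shutter speed: 8 → 4 → 2 → 1 → 1/2 → 1/4 — 5 stops faster (darker).
ISO: 51200 → 25600 → 12800 → 6400 → 3200 → 1600 — 5 stops lower (darker).
Net: +2 −5 −5 = −8 stops.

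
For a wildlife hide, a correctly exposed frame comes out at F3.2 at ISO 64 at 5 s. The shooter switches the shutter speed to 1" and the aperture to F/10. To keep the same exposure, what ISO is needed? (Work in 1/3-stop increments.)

ISO 3200

Shutter speed: 5 → 4 → 3.2 → 2.5 → 2 → 1.6 → 1.3 → 1 — 2 1/3 stops shorter (darker).
Aperture: f/3.2 → f/3.5 → f/4 → f/4.5 → f/5 → f/5.6 → f/6.3 → f/7.1 → f/8 → f/9 → f/10 — 3 1/3 stops smaller aperture (darker).
Net change so far: 5 2/3 stops darker. Offset with the ISO: 64 → 80 → 100 → 125 → 160 → 200 → 250 → 320 → 400 → 500 → 640 → 800 → 1000 → 1250 → 1600 → 2000 → 2500 → 3200.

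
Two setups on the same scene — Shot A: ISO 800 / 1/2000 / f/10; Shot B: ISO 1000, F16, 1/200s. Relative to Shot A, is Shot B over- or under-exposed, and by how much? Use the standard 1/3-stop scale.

Aperture: f/10 → f/11 → f/13 → f/14 → f/16 — 1 1/3 stops stopped down (darker).
Shutter speed: 1/2000 → 1/1600 → 1/1250 → 1/1000 → 1/800 → 1/640 → 1/500 → 1/400 → 1/320 → 1/250 → 1/200 — 3 1/3 stops slower (brighter).
ISO: 800 → 1000 — 1/3 stop raised (brighter).
Net: −1 1/3 +3 1/3 +1/3 = +2 1/3 stops.

2 1/3 stops brighter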